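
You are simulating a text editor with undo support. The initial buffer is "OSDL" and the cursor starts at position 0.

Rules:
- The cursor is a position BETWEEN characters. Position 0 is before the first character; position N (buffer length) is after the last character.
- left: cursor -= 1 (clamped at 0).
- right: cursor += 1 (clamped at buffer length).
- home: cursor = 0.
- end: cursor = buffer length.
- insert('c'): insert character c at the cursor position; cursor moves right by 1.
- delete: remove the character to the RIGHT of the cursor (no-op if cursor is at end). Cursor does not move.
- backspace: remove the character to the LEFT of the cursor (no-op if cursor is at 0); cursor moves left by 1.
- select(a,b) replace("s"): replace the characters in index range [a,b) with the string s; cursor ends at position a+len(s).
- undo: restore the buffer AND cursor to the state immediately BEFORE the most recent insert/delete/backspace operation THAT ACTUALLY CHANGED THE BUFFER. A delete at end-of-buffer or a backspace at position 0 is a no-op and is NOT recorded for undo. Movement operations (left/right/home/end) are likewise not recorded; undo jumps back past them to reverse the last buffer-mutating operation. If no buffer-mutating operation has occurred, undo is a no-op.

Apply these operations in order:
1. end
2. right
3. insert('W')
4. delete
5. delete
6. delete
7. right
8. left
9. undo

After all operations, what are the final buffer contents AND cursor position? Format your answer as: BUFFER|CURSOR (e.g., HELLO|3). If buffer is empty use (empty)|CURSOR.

Answer: OSDL|4

Derivation:
After op 1 (end): buf='OSDL' cursor=4
After op 2 (right): buf='OSDL' cursor=4
After op 3 (insert('W')): buf='OSDLW' cursor=5
After op 4 (delete): buf='OSDLW' cursor=5
After op 5 (delete): buf='OSDLW' cursor=5
After op 6 (delete): buf='OSDLW' cursor=5
After op 7 (right): buf='OSDLW' cursor=5
After op 8 (left): buf='OSDLW' cursor=4
After op 9 (undo): buf='OSDL' cursor=4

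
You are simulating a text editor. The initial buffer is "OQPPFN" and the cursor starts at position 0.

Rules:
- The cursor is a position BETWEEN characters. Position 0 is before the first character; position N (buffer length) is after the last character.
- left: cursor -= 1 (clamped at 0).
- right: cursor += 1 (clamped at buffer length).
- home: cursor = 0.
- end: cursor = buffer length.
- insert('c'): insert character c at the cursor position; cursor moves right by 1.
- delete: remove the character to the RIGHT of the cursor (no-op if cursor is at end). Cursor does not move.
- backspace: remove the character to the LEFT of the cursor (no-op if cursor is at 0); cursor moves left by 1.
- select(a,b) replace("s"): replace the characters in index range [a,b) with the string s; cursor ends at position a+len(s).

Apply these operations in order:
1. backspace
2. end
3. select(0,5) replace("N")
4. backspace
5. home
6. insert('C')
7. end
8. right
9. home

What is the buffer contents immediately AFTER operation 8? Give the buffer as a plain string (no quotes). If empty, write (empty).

Answer: CN

Derivation:
After op 1 (backspace): buf='OQPPFN' cursor=0
After op 2 (end): buf='OQPPFN' cursor=6
After op 3 (select(0,5) replace("N")): buf='NN' cursor=1
After op 4 (backspace): buf='N' cursor=0
After op 5 (home): buf='N' cursor=0
After op 6 (insert('C')): buf='CN' cursor=1
After op 7 (end): buf='CN' cursor=2
After op 8 (right): buf='CN' cursor=2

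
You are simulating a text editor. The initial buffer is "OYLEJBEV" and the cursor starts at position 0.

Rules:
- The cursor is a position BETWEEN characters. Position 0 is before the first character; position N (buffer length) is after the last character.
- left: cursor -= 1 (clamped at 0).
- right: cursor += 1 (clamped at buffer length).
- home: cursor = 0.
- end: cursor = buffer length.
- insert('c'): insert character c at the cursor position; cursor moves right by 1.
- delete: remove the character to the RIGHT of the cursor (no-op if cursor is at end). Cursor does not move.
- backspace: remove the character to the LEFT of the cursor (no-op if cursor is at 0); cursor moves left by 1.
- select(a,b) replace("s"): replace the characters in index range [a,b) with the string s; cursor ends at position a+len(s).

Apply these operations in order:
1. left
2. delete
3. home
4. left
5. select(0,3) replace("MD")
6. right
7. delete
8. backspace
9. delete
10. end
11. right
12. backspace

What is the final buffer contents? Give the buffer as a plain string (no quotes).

After op 1 (left): buf='OYLEJBEV' cursor=0
After op 2 (delete): buf='YLEJBEV' cursor=0
After op 3 (home): buf='YLEJBEV' cursor=0
After op 4 (left): buf='YLEJBEV' cursor=0
After op 5 (select(0,3) replace("MD")): buf='MDJBEV' cursor=2
After op 6 (right): buf='MDJBEV' cursor=3
After op 7 (delete): buf='MDJEV' cursor=3
After op 8 (backspace): buf='MDEV' cursor=2
After op 9 (delete): buf='MDV' cursor=2
After op 10 (end): buf='MDV' cursor=3
After op 11 (right): buf='MDV' cursor=3
After op 12 (backspace): buf='MD' cursor=2

Answer: MD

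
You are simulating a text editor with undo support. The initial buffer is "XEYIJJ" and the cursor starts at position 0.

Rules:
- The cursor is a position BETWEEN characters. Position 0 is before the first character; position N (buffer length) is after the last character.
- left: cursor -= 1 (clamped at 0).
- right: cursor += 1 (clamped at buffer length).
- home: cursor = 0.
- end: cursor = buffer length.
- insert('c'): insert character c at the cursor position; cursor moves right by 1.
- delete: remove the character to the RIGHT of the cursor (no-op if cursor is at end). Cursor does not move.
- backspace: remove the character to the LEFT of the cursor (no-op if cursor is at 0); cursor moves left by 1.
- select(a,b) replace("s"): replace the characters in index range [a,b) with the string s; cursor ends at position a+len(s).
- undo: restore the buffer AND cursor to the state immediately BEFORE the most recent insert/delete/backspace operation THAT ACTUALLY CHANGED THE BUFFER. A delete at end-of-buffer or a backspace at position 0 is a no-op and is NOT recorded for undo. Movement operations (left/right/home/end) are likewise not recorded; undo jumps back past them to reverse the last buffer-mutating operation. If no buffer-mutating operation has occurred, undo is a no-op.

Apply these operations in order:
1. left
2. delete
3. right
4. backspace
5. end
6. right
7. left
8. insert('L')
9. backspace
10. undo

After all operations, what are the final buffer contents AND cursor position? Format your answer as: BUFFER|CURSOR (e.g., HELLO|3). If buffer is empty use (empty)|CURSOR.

After op 1 (left): buf='XEYIJJ' cursor=0
After op 2 (delete): buf='EYIJJ' cursor=0
After op 3 (right): buf='EYIJJ' cursor=1
After op 4 (backspace): buf='YIJJ' cursor=0
After op 5 (end): buf='YIJJ' cursor=4
After op 6 (right): buf='YIJJ' cursor=4
After op 7 (left): buf='YIJJ' cursor=3
After op 8 (insert('L')): buf='YIJLJ' cursor=4
After op 9 (backspace): buf='YIJJ' cursor=3
After op 10 (undo): buf='YIJLJ' cursor=4

Answer: YIJLJ|4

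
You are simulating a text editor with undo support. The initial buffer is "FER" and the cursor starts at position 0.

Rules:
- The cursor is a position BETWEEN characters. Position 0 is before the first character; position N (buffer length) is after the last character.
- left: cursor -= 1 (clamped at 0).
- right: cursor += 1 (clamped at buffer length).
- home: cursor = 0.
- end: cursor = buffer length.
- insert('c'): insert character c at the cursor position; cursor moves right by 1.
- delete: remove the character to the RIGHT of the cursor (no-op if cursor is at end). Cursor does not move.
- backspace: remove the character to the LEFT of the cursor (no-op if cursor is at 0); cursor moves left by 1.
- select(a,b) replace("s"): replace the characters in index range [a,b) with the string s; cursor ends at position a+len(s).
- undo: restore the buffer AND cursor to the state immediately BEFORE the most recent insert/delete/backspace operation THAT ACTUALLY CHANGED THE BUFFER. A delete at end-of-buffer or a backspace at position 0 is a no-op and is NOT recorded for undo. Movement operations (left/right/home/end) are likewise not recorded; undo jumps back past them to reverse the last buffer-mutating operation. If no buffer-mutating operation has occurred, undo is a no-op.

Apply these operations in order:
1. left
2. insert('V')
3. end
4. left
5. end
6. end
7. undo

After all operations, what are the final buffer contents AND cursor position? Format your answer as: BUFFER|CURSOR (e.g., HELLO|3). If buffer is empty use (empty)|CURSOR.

After op 1 (left): buf='FER' cursor=0
After op 2 (insert('V')): buf='VFER' cursor=1
After op 3 (end): buf='VFER' cursor=4
After op 4 (left): buf='VFER' cursor=3
After op 5 (end): buf='VFER' cursor=4
After op 6 (end): buf='VFER' cursor=4
After op 7 (undo): buf='FER' cursor=0

Answer: FER|0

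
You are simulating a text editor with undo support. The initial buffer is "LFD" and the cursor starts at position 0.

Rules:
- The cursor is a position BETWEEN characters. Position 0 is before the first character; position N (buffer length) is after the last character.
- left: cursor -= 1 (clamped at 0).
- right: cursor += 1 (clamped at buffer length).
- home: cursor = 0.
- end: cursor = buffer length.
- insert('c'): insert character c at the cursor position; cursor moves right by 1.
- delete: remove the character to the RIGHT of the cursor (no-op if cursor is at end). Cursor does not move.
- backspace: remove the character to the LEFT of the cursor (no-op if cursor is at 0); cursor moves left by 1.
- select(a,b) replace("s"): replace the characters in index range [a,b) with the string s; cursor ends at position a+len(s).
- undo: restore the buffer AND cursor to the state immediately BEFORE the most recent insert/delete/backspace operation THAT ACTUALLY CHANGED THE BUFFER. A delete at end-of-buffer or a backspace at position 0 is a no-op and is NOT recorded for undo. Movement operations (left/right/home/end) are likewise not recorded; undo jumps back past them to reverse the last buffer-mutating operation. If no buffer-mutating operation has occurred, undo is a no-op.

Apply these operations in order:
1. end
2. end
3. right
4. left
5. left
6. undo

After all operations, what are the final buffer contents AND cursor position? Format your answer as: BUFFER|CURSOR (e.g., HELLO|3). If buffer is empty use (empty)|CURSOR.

Answer: LFD|1

Derivation:
After op 1 (end): buf='LFD' cursor=3
After op 2 (end): buf='LFD' cursor=3
After op 3 (right): buf='LFD' cursor=3
After op 4 (left): buf='LFD' cursor=2
After op 5 (left): buf='LFD' cursor=1
After op 6 (undo): buf='LFD' cursor=1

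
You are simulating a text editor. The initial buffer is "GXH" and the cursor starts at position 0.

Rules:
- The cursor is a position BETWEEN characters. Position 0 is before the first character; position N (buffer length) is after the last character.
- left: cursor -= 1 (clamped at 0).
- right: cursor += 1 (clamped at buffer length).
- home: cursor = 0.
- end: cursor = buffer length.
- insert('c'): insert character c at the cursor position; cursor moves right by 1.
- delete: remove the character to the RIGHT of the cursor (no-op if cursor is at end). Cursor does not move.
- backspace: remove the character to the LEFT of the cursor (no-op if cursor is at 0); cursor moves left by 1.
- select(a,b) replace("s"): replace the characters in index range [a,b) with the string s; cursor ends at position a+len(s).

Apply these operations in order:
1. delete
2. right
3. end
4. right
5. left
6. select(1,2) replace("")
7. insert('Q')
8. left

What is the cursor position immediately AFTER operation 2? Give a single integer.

After op 1 (delete): buf='XH' cursor=0
After op 2 (right): buf='XH' cursor=1

Answer: 1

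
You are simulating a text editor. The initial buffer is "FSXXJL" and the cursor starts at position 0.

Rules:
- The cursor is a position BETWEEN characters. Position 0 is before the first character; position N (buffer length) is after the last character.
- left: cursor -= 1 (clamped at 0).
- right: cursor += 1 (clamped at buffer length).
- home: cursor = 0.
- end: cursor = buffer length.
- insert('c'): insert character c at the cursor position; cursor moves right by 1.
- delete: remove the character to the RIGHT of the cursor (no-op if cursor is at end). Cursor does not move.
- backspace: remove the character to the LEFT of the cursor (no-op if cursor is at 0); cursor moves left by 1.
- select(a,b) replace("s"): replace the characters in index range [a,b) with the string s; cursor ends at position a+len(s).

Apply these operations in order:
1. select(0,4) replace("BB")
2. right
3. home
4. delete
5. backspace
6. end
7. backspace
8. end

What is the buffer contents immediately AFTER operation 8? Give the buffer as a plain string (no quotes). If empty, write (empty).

Answer: BJ

Derivation:
After op 1 (select(0,4) replace("BB")): buf='BBJL' cursor=2
After op 2 (right): buf='BBJL' cursor=3
After op 3 (home): buf='BBJL' cursor=0
After op 4 (delete): buf='BJL' cursor=0
After op 5 (backspace): buf='BJL' cursor=0
After op 6 (end): buf='BJL' cursor=3
After op 7 (backspace): buf='BJ' cursor=2
After op 8 (end): buf='BJ' cursor=2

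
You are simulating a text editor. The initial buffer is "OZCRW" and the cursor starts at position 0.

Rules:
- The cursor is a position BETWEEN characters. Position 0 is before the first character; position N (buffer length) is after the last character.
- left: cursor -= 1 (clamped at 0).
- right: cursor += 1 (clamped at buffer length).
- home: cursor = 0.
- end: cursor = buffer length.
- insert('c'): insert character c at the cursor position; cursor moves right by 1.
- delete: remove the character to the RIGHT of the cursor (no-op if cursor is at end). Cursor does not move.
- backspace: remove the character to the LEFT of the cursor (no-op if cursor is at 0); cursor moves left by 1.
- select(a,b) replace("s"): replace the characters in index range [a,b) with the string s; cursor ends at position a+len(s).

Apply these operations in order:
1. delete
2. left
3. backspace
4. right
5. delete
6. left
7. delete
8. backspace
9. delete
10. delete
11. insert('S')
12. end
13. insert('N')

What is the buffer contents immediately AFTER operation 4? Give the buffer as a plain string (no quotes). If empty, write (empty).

After op 1 (delete): buf='ZCRW' cursor=0
After op 2 (left): buf='ZCRW' cursor=0
After op 3 (backspace): buf='ZCRW' cursor=0
After op 4 (right): buf='ZCRW' cursor=1

Answer: ZCRW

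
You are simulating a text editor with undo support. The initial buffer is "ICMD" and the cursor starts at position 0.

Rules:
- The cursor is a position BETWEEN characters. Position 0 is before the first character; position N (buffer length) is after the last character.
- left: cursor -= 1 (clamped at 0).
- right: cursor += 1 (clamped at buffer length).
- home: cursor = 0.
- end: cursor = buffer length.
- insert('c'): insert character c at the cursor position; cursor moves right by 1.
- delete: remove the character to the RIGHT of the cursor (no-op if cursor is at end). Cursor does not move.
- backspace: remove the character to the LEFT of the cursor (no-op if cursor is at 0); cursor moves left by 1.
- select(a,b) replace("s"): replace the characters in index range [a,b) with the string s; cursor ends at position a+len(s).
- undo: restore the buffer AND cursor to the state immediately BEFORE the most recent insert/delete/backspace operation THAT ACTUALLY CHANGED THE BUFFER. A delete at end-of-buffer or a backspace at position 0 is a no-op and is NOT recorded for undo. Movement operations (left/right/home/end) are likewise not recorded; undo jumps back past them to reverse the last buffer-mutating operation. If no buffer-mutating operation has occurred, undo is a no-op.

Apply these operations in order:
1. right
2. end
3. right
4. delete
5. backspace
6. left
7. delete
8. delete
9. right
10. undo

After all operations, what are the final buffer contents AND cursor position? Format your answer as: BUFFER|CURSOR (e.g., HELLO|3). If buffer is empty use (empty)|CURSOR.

After op 1 (right): buf='ICMD' cursor=1
After op 2 (end): buf='ICMD' cursor=4
After op 3 (right): buf='ICMD' cursor=4
After op 4 (delete): buf='ICMD' cursor=4
After op 5 (backspace): buf='ICM' cursor=3
After op 6 (left): buf='ICM' cursor=2
After op 7 (delete): buf='IC' cursor=2
After op 8 (delete): buf='IC' cursor=2
After op 9 (right): buf='IC' cursor=2
After op 10 (undo): buf='ICM' cursor=2

Answer: ICM|2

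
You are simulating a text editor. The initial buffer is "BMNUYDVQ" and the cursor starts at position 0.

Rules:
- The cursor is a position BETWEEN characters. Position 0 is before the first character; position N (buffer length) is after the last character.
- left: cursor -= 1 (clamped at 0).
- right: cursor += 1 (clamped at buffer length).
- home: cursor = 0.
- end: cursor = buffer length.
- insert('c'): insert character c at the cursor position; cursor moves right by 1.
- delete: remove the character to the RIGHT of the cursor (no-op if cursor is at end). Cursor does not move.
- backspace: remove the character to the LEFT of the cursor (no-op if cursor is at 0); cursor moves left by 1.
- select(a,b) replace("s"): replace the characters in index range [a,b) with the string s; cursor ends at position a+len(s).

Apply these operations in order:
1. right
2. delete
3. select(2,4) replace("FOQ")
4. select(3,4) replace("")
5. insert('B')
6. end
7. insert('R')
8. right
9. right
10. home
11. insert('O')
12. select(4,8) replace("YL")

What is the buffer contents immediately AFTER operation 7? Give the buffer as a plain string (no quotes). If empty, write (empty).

After op 1 (right): buf='BMNUYDVQ' cursor=1
After op 2 (delete): buf='BNUYDVQ' cursor=1
After op 3 (select(2,4) replace("FOQ")): buf='BNFOQDVQ' cursor=5
After op 4 (select(3,4) replace("")): buf='BNFQDVQ' cursor=3
After op 5 (insert('B')): buf='BNFBQDVQ' cursor=4
After op 6 (end): buf='BNFBQDVQ' cursor=8
After op 7 (insert('R')): buf='BNFBQDVQR' cursor=9

Answer: BNFBQDVQR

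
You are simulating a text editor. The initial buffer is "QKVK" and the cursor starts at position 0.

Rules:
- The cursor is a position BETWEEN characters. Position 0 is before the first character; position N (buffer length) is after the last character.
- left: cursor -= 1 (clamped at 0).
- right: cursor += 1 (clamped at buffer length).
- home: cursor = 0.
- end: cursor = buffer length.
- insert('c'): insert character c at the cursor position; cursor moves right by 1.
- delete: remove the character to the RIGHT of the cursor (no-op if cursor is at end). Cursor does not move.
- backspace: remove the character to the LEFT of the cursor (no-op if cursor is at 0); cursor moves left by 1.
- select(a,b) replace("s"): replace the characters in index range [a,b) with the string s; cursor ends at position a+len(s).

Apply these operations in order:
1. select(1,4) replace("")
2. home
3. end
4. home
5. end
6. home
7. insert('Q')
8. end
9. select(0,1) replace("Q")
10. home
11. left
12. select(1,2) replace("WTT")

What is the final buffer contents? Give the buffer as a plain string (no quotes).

After op 1 (select(1,4) replace("")): buf='Q' cursor=1
After op 2 (home): buf='Q' cursor=0
After op 3 (end): buf='Q' cursor=1
After op 4 (home): buf='Q' cursor=0
After op 5 (end): buf='Q' cursor=1
After op 6 (home): buf='Q' cursor=0
After op 7 (insert('Q')): buf='QQ' cursor=1
After op 8 (end): buf='QQ' cursor=2
After op 9 (select(0,1) replace("Q")): buf='QQ' cursor=1
After op 10 (home): buf='QQ' cursor=0
After op 11 (left): buf='QQ' cursor=0
After op 12 (select(1,2) replace("WTT")): buf='QWTT' cursor=4

Answer: QWTT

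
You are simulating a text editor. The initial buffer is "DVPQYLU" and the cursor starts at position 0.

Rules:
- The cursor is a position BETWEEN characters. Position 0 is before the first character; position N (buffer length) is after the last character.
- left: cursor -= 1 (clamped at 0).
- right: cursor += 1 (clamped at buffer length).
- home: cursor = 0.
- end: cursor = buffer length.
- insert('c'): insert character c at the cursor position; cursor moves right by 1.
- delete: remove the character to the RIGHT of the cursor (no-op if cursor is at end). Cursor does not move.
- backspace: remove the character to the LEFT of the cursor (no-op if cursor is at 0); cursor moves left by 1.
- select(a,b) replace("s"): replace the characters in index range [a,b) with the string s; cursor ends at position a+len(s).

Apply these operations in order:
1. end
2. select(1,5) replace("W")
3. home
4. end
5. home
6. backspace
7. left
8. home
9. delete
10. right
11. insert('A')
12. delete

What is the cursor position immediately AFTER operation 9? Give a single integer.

After op 1 (end): buf='DVPQYLU' cursor=7
After op 2 (select(1,5) replace("W")): buf='DWLU' cursor=2
After op 3 (home): buf='DWLU' cursor=0
After op 4 (end): buf='DWLU' cursor=4
After op 5 (home): buf='DWLU' cursor=0
After op 6 (backspace): buf='DWLU' cursor=0
After op 7 (left): buf='DWLU' cursor=0
After op 8 (home): buf='DWLU' cursor=0
After op 9 (delete): buf='WLU' cursor=0

Answer: 0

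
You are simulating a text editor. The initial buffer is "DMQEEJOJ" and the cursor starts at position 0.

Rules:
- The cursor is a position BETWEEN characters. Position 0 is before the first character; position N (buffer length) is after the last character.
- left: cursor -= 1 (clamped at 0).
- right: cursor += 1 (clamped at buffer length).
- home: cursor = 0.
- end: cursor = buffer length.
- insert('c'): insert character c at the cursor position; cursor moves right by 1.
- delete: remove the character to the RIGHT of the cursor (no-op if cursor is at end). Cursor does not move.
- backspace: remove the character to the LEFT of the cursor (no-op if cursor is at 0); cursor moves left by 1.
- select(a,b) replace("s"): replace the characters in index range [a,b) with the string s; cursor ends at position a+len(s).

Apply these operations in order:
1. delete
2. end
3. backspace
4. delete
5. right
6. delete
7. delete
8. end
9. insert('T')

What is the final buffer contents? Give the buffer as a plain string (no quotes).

Answer: MQEEJOT

Derivation:
After op 1 (delete): buf='MQEEJOJ' cursor=0
After op 2 (end): buf='MQEEJOJ' cursor=7
After op 3 (backspace): buf='MQEEJO' cursor=6
After op 4 (delete): buf='MQEEJO' cursor=6
After op 5 (right): buf='MQEEJO' cursor=6
After op 6 (delete): buf='MQEEJO' cursor=6
After op 7 (delete): buf='MQEEJO' cursor=6
After op 8 (end): buf='MQEEJO' cursor=6
After op 9 (insert('T')): buf='MQEEJOT' cursor=7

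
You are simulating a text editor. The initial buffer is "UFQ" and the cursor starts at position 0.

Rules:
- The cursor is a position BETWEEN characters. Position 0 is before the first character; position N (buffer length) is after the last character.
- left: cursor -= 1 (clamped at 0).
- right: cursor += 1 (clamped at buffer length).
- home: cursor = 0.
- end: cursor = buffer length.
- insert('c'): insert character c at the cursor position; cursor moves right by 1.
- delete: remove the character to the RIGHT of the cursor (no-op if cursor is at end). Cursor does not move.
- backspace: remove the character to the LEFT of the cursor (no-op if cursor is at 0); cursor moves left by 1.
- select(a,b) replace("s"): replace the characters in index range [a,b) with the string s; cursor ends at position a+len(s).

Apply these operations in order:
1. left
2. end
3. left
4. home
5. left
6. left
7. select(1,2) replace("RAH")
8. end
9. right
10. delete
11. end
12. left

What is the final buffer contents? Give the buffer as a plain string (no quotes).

Answer: URAHQ

Derivation:
After op 1 (left): buf='UFQ' cursor=0
After op 2 (end): buf='UFQ' cursor=3
After op 3 (left): buf='UFQ' cursor=2
After op 4 (home): buf='UFQ' cursor=0
After op 5 (left): buf='UFQ' cursor=0
After op 6 (left): buf='UFQ' cursor=0
After op 7 (select(1,2) replace("RAH")): buf='URAHQ' cursor=4
After op 8 (end): buf='URAHQ' cursor=5
After op 9 (right): buf='URAHQ' cursor=5
After op 10 (delete): buf='URAHQ' cursor=5
After op 11 (end): buf='URAHQ' cursor=5
After op 12 (left): buf='URAHQ' cursor=4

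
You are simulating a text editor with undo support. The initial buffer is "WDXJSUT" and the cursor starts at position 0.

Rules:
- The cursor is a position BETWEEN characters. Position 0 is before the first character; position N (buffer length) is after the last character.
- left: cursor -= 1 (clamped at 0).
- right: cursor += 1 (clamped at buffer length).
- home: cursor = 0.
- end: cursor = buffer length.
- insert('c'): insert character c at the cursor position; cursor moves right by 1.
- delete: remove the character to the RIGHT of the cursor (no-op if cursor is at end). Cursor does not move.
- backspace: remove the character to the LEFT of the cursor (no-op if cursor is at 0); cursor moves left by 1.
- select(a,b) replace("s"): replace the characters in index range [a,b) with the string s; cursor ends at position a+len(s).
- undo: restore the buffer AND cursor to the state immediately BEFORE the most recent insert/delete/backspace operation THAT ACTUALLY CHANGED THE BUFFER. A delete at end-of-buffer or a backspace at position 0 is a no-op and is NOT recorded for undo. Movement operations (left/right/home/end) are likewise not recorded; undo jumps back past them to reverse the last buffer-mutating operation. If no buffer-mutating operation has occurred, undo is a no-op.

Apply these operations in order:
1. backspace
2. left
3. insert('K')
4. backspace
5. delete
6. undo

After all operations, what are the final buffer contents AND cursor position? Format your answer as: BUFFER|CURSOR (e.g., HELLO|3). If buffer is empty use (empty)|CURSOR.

Answer: WDXJSUT|0

Derivation:
After op 1 (backspace): buf='WDXJSUT' cursor=0
After op 2 (left): buf='WDXJSUT' cursor=0
After op 3 (insert('K')): buf='KWDXJSUT' cursor=1
After op 4 (backspace): buf='WDXJSUT' cursor=0
After op 5 (delete): buf='DXJSUT' cursor=0
After op 6 (undo): buf='WDXJSUT' cursor=0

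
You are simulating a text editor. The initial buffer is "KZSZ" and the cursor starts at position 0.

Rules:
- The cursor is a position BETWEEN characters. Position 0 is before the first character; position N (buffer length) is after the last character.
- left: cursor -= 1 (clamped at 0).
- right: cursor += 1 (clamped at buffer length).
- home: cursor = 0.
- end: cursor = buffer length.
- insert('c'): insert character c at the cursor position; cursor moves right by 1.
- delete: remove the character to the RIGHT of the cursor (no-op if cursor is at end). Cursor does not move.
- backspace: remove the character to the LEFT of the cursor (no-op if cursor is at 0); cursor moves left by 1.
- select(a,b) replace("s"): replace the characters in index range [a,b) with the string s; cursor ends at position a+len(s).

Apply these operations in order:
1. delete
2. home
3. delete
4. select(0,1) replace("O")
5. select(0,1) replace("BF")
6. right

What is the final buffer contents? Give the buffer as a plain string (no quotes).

After op 1 (delete): buf='ZSZ' cursor=0
After op 2 (home): buf='ZSZ' cursor=0
After op 3 (delete): buf='SZ' cursor=0
After op 4 (select(0,1) replace("O")): buf='OZ' cursor=1
After op 5 (select(0,1) replace("BF")): buf='BFZ' cursor=2
After op 6 (right): buf='BFZ' cursor=3

Answer: BFZ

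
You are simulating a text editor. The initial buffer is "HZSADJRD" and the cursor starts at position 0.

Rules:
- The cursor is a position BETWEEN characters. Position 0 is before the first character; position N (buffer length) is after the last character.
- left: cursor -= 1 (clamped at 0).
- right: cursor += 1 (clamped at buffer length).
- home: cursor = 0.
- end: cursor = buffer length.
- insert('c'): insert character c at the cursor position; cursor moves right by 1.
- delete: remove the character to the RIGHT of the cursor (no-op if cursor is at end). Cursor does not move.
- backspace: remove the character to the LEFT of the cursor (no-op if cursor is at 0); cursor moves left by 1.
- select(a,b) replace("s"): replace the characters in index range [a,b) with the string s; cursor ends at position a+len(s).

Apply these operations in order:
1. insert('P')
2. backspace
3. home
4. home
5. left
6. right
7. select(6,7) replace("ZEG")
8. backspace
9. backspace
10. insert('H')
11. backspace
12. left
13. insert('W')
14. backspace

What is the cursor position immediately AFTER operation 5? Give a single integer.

After op 1 (insert('P')): buf='PHZSADJRD' cursor=1
After op 2 (backspace): buf='HZSADJRD' cursor=0
After op 3 (home): buf='HZSADJRD' cursor=0
After op 4 (home): buf='HZSADJRD' cursor=0
After op 5 (left): buf='HZSADJRD' cursor=0

Answer: 0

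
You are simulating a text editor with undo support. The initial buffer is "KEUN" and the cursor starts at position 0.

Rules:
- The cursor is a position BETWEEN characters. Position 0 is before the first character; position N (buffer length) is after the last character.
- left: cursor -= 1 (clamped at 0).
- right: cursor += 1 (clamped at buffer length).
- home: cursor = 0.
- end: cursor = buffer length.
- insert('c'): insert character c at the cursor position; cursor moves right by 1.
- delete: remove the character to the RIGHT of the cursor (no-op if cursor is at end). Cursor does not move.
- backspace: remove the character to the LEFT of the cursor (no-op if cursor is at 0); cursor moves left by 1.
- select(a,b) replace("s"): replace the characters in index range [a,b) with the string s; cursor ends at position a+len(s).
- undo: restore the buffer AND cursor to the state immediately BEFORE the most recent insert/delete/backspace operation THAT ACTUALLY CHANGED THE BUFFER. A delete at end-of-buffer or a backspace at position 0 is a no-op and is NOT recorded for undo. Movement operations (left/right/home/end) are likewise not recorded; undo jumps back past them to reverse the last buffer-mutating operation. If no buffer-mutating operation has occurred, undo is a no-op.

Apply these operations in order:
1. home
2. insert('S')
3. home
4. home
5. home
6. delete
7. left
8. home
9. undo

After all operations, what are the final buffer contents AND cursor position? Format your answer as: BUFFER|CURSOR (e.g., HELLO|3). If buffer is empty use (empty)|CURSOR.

Answer: SKEUN|0

Derivation:
After op 1 (home): buf='KEUN' cursor=0
After op 2 (insert('S')): buf='SKEUN' cursor=1
After op 3 (home): buf='SKEUN' cursor=0
After op 4 (home): buf='SKEUN' cursor=0
After op 5 (home): buf='SKEUN' cursor=0
After op 6 (delete): buf='KEUN' cursor=0
After op 7 (left): buf='KEUN' cursor=0
After op 8 (home): buf='KEUN' cursor=0
After op 9 (undo): buf='SKEUN' cursor=0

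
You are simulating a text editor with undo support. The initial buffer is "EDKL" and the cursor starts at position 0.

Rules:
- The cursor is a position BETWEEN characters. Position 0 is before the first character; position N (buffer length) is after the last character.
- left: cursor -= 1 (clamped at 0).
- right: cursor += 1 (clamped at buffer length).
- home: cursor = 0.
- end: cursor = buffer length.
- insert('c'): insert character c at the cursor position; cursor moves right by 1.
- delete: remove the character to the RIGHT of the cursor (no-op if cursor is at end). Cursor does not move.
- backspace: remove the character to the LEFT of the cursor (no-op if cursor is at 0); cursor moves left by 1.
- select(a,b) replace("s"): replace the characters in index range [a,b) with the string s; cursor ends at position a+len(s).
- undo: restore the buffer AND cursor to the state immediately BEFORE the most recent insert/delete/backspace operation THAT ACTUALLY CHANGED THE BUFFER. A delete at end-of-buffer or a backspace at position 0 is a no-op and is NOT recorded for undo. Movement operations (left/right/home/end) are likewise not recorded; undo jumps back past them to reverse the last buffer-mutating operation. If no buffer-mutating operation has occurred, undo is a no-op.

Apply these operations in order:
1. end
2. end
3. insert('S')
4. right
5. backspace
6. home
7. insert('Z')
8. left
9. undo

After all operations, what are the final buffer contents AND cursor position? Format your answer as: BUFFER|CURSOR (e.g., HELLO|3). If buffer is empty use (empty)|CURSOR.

Answer: EDKL|0

Derivation:
After op 1 (end): buf='EDKL' cursor=4
After op 2 (end): buf='EDKL' cursor=4
After op 3 (insert('S')): buf='EDKLS' cursor=5
After op 4 (right): buf='EDKLS' cursor=5
After op 5 (backspace): buf='EDKL' cursor=4
After op 6 (home): buf='EDKL' cursor=0
After op 7 (insert('Z')): buf='ZEDKL' cursor=1
After op 8 (left): buf='ZEDKL' cursor=0
After op 9 (undo): buf='EDKL' cursor=0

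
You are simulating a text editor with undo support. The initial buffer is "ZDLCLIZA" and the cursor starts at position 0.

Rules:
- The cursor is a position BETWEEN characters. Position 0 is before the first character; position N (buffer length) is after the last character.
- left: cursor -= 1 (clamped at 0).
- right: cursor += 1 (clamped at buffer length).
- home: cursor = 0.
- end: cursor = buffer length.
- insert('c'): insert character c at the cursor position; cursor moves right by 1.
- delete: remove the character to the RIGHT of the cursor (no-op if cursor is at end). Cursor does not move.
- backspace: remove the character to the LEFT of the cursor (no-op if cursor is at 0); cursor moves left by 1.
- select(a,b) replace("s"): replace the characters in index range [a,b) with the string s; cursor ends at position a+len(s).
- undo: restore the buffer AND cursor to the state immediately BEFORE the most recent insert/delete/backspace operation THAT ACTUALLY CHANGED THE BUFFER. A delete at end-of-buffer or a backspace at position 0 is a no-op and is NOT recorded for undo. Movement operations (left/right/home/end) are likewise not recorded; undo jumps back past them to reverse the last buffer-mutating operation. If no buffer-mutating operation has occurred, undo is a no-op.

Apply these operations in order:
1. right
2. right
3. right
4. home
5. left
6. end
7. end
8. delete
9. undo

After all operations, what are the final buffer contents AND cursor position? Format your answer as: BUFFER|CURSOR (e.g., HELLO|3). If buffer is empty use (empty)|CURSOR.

Answer: ZDLCLIZA|8

Derivation:
After op 1 (right): buf='ZDLCLIZA' cursor=1
After op 2 (right): buf='ZDLCLIZA' cursor=2
After op 3 (right): buf='ZDLCLIZA' cursor=3
After op 4 (home): buf='ZDLCLIZA' cursor=0
After op 5 (left): buf='ZDLCLIZA' cursor=0
After op 6 (end): buf='ZDLCLIZA' cursor=8
After op 7 (end): buf='ZDLCLIZA' cursor=8
After op 8 (delete): buf='ZDLCLIZA' cursor=8
After op 9 (undo): buf='ZDLCLIZA' cursor=8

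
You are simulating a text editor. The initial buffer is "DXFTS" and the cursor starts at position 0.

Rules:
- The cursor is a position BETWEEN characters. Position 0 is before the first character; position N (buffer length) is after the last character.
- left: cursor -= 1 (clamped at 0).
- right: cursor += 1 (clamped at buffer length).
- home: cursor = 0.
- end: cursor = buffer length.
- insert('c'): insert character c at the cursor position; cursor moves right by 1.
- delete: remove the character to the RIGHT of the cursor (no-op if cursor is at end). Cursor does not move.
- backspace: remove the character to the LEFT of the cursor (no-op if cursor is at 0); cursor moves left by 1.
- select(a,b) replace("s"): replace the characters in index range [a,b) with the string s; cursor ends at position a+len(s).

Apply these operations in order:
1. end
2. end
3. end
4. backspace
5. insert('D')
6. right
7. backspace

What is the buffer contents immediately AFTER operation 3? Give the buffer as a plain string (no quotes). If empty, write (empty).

After op 1 (end): buf='DXFTS' cursor=5
After op 2 (end): buf='DXFTS' cursor=5
After op 3 (end): buf='DXFTS' cursor=5

Answer: DXFTS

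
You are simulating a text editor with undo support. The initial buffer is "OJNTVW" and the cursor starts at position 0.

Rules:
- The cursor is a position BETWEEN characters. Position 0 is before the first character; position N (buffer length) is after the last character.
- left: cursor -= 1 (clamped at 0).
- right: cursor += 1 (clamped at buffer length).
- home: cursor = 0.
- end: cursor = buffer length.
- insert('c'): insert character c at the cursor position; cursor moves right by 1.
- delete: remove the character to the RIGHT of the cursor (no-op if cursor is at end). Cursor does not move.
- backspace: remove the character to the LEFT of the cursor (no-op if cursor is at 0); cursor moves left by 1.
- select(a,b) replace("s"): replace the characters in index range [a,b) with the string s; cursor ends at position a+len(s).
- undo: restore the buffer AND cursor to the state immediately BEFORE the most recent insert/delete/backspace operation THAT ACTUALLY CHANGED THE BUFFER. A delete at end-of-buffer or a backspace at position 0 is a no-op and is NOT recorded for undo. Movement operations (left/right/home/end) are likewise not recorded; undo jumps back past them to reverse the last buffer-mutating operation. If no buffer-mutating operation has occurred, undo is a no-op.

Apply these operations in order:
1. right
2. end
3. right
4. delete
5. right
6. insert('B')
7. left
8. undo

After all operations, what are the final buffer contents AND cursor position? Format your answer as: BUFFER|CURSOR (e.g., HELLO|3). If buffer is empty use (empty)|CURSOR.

Answer: OJNTVW|6

Derivation:
After op 1 (right): buf='OJNTVW' cursor=1
After op 2 (end): buf='OJNTVW' cursor=6
After op 3 (right): buf='OJNTVW' cursor=6
After op 4 (delete): buf='OJNTVW' cursor=6
After op 5 (right): buf='OJNTVW' cursor=6
After op 6 (insert('B')): buf='OJNTVWB' cursor=7
After op 7 (left): buf='OJNTVWB' cursor=6
After op 8 (undo): buf='OJNTVW' cursor=6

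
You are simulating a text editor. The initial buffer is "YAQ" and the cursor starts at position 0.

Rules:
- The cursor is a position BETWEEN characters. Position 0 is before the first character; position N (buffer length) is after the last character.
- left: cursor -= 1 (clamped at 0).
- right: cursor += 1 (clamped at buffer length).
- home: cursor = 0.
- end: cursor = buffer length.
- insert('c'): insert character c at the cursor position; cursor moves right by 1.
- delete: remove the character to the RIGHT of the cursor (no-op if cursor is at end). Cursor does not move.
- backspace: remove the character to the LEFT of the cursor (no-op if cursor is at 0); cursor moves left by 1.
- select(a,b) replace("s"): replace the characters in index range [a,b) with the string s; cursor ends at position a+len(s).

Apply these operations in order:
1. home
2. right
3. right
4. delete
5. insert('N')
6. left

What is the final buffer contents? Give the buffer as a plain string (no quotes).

After op 1 (home): buf='YAQ' cursor=0
After op 2 (right): buf='YAQ' cursor=1
After op 3 (right): buf='YAQ' cursor=2
After op 4 (delete): buf='YA' cursor=2
After op 5 (insert('N')): buf='YAN' cursor=3
After op 6 (left): buf='YAN' cursor=2

Answer: YAN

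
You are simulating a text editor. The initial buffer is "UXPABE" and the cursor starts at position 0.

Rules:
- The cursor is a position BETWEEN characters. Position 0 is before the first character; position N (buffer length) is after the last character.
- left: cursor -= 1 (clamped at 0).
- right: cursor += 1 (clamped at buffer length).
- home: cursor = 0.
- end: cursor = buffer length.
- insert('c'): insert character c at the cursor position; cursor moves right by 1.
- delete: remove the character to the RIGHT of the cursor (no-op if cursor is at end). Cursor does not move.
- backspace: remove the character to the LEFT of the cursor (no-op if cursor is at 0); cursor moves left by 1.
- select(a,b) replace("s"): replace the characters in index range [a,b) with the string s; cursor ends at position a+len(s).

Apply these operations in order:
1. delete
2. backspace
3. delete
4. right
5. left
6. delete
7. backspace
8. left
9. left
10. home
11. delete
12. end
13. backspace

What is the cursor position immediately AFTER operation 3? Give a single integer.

After op 1 (delete): buf='XPABE' cursor=0
After op 2 (backspace): buf='XPABE' cursor=0
After op 3 (delete): buf='PABE' cursor=0

Answer: 0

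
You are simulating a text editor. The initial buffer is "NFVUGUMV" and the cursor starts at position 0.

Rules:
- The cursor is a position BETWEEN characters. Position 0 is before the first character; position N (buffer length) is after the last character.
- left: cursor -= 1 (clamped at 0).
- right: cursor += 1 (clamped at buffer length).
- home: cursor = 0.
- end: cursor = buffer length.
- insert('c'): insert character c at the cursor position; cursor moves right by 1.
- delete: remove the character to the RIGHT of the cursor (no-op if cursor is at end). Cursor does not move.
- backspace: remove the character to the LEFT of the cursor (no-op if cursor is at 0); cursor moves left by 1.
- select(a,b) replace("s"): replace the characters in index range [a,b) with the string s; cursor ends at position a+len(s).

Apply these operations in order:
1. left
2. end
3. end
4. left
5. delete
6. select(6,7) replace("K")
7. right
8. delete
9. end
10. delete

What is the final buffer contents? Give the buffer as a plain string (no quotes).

After op 1 (left): buf='NFVUGUMV' cursor=0
After op 2 (end): buf='NFVUGUMV' cursor=8
After op 3 (end): buf='NFVUGUMV' cursor=8
After op 4 (left): buf='NFVUGUMV' cursor=7
After op 5 (delete): buf='NFVUGUM' cursor=7
After op 6 (select(6,7) replace("K")): buf='NFVUGUK' cursor=7
After op 7 (right): buf='NFVUGUK' cursor=7
After op 8 (delete): buf='NFVUGUK' cursor=7
After op 9 (end): buf='NFVUGUK' cursor=7
After op 10 (delete): buf='NFVUGUK' cursor=7

Answer: NFVUGUK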